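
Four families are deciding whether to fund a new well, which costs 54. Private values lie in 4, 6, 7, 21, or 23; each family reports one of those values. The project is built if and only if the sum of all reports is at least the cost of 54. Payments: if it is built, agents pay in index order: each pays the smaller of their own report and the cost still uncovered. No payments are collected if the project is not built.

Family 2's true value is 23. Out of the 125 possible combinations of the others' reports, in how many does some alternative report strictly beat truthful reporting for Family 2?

Others report (4, 6, 23): truth gives 0; report 21 gives 2 > 0. Violating.
Others report (4, 7, 23): truth gives 0; report 21 gives 2 > 0. Violating.
Others report (4, 21, 21): truth gives 0; report 21 gives 2 > 0. Violating.
Others report (4, 21, 23): truth gives 0; report 6 gives 17 > 0. Violating.
Others report (4, 4, 4): truth gives 0; no alternative beats it.
Others report (4, 4, 6): truth gives 0; no alternative beats it.
(Checking all 125 profiles: 80 have a profitable deviation, 45 do not.)

80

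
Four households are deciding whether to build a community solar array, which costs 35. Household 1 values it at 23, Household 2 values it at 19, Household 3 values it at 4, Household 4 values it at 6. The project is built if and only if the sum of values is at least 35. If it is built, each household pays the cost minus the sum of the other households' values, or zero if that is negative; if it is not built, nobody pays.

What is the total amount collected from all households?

Total value 52 ≥ cost 35, so it is built.
Household 1: others sum to 29; max(0, 35 - 29) = 6.
Household 2: others sum to 33; max(0, 35 - 33) = 2.
Household 3: others sum to 48; max(0, 35 - 48) = 0.
Household 4: others sum to 46; max(0, 35 - 46) = 0.
Total collected = 6 + 2 + 0 + 0 = 8.

8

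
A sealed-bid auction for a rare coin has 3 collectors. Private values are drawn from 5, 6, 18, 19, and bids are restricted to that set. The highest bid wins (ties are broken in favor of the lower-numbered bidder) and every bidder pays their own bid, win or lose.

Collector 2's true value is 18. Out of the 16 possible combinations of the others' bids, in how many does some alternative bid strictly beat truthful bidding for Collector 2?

12

Others bid (5, 5): truth gives 0; bid 6 gives 12 > 0. Violating.
Others bid (5, 6): truth gives 0; bid 6 gives 12 > 0. Violating.
Others bid (5, 19): truth gives -18; bid 19 gives -1 > -18. Violating.
Others bid (6, 19): truth gives -18; bid 19 gives -1 > -18. Violating.
Others bid (5, 18): truth gives 0; no alternative beats it.
Others bid (6, 5): truth gives 0; no alternative beats it.
(Checking all 16 profiles: 12 have a profitable deviation, 4 do not.)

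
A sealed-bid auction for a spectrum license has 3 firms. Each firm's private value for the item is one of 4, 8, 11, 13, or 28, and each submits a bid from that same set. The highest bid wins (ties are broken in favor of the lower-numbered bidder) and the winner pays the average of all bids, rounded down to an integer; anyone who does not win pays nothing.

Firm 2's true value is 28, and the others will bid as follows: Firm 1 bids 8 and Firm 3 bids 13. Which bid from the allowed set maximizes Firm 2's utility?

Bid 4: loses, pays 0, utility 0.
Bid 8: loses, pays 0, utility 0.
Bid 11: loses, pays 0, utility 0.
Bid 13: wins, pays 11, utility 28 - 11 = 17.
Bid 28: wins, pays 16, utility 28 - 16 = 12.
The best choice is 13 with utility 17.

13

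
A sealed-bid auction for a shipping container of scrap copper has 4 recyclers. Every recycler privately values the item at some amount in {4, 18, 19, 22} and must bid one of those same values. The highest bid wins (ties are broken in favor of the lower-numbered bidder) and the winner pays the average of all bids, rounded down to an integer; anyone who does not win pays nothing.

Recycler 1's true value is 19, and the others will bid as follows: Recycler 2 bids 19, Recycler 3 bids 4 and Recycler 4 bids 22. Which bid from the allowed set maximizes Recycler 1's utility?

22

Bid 4: loses, pays 0, utility 0.
Bid 18: loses, pays 0, utility 0.
Bid 19: loses, pays 0, utility 0.
Bid 22: wins, pays 16, utility 19 - 16 = 3.
The best choice is 22 with utility 3.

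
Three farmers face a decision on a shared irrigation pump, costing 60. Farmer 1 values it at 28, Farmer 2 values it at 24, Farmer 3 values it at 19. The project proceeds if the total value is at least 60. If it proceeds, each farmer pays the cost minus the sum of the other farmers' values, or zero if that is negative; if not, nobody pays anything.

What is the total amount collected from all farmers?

38

Total value 71 ≥ cost 60, so it is built.
Farmer 1: others sum to 43; max(0, 60 - 43) = 17.
Farmer 2: others sum to 47; max(0, 60 - 47) = 13.
Farmer 3: others sum to 52; max(0, 60 - 52) = 8.
Total collected = 17 + 13 + 8 = 38.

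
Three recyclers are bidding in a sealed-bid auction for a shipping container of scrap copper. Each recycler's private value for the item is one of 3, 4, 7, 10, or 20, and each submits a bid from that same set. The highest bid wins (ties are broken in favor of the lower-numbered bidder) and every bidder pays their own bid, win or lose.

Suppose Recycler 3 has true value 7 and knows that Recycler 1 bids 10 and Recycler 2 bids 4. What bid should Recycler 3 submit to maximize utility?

3

Bid 3: loses but pays 3, utility -3.
Bid 4: loses but pays 4, utility -4.
Bid 7: loses but pays 7, utility -7.
Bid 10: loses but pays 10, utility -10.
Bid 20: wins, pays 20, utility 7 - 20 = -13.
The best choice is 3 with utility -3.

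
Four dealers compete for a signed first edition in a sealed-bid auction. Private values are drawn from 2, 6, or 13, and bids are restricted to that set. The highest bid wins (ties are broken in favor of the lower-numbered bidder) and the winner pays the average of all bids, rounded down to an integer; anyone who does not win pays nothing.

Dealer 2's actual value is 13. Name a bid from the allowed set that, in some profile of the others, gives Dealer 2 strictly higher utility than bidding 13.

Suppose Dealer 1 bids 2, Dealer 3 bids 2 and Dealer 4 bids 2.
Bid 13: wins, pays 4, utility 13 - 4 = 9.
Bid 6: wins, pays 3, utility 13 - 3 = 10.
So bidding 6 beats truth here (10 > 9).

6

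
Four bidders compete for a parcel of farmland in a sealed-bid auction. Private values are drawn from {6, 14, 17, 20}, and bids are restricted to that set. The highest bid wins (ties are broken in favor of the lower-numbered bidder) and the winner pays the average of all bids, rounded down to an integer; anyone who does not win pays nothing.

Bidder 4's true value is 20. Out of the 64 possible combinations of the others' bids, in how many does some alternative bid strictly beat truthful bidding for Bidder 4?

Others bid (6, 6, 6): truth gives 11; bid 14 gives 12 > 11. Violating.
Others bid (6, 6, 14): truth gives 9; bid 17 gives 10 > 9. Violating.
Others bid (6, 14, 6): truth gives 9; bid 17 gives 10 > 9. Violating.
Others bid (6, 14, 14): truth gives 7; bid 17 gives 8 > 7. Violating.
Others bid (6, 6, 17): truth gives 8; no alternative beats it.
Others bid (6, 6, 20): truth gives 0; no alternative beats it.
(Checking all 64 profiles: 8 have a profitable deviation, 56 do not.)

8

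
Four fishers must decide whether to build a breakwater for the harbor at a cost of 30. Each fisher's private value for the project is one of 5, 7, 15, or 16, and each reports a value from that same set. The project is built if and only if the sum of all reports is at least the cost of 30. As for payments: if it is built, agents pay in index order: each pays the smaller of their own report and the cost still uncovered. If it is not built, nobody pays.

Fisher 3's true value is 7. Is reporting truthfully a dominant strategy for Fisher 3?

Consider the case where Fisher 1 reports 5, Fisher 2 reports 5 and Fisher 4 reports 15.
Truthful report 7: project built, pays 7, utility 7 - 7 = 0.
Report 5 instead: project built, pays 5, utility 7 - 5 = 2.
Since 2 > 0, reporting 5 is strictly better here, so truthful reporting is not dominant.

No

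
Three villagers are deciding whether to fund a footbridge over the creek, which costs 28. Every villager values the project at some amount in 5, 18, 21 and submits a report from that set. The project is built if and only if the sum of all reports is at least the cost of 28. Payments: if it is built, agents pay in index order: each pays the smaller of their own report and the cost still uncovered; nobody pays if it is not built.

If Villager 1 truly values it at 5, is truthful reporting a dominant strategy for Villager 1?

Yes

Check each profile of the others' reports and compare truth against every alternative report.
Others report (5, 5): truth gives 0, best alternative gives -13.
Others report (5, 18): truth gives 0, best alternative gives -13.
Others report (5, 21): truth gives 0, best alternative gives -13.
Others report (18, 5): truth gives 0, best alternative gives -13.
Others report (18, 18): truth gives 0, best alternative gives -13.
Others report (18, 21): truth gives 0, best alternative gives -13.
(Remaining 3 profiles checked similarly; truth is weakly best in each.)
In every case the truthful report is at least as good as any alternative, so it is a dominant strategy.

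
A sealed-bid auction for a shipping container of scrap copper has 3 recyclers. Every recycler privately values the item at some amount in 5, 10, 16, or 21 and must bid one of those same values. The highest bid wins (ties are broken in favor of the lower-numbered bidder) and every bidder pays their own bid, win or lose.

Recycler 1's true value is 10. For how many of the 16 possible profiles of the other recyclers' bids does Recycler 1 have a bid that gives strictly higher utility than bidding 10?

13

Others bid (5, 5): truth gives 0; bid 5 gives 5 > 0. Violating.
Others bid (5, 16): truth gives -10; bid 5 gives -5 > -10. Violating.
Others bid (5, 21): truth gives -10; bid 5 gives -5 > -10. Violating.
Others bid (10, 16): truth gives -10; bid 5 gives -5 > -10. Violating.
Others bid (5, 10): truth gives 0; no alternative beats it.
Others bid (10, 5): truth gives 0; no alternative beats it.
(Checking all 16 profiles: 13 have a profitable deviation, 3 do not.)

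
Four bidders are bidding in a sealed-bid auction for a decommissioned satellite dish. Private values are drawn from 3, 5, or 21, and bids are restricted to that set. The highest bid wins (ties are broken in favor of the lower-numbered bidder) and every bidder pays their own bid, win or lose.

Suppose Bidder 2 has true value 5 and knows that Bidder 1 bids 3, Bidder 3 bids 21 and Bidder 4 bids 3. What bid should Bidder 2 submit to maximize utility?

Bid 3: loses but pays 3, utility -3.
Bid 5: loses but pays 5, utility -5.
Bid 21: wins, pays 21, utility 5 - 21 = -16.
The best choice is 3 with utility -3.

3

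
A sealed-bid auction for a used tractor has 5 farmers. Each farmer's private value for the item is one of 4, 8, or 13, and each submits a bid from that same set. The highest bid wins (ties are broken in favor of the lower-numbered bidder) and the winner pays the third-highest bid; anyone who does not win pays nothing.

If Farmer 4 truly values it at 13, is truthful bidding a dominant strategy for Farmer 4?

Yes

Check each profile of the others' bids and compare truth against every alternative bid.
Others bid (4, 4, 4, 13): truth gives 9, best alternative gives 0.
Others bid (4, 4, 8, 4): truth gives 9, best alternative gives 0.
Others bid (4, 8, 4, 4): truth gives 9, best alternative gives 0.
Others bid (8, 4, 4, 4): truth gives 9, best alternative gives 0.
Others bid (4, 4, 8, 8): truth gives 5, best alternative gives 0.
Others bid (4, 4, 8, 13): truth gives 5, best alternative gives 0.
(Remaining 75 profiles checked similarly; truth is weakly best in each.)
In every case the truthful bid is at least as good as any alternative, so it is a dominant strategy.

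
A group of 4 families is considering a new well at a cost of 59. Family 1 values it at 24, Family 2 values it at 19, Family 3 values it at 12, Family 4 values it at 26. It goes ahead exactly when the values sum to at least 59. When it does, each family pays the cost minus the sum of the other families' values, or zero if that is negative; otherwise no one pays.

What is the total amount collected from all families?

Total value 81 ≥ cost 59, so it is built.
Family 1: others sum to 57; max(0, 59 - 57) = 2.
Family 2: others sum to 62; max(0, 59 - 62) = 0.
Family 3: others sum to 69; max(0, 59 - 69) = 0.
Family 4: others sum to 55; max(0, 59 - 55) = 4.
Total collected = 2 + 0 + 0 + 4 = 6.

6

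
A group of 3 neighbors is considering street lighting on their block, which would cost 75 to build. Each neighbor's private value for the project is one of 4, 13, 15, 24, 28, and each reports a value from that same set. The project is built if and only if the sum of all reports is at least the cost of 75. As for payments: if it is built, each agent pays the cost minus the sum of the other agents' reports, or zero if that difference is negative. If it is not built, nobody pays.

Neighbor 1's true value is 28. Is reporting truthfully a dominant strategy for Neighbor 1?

Yes

Check each profile of the others' reports and compare truth against every alternative report.
Others report (24, 24): truth gives 1, best alternative gives 0.
Others report (28, 28): truth gives 9, best alternative gives 9.
Others report (24, 28): truth gives 5, best alternative gives 5.
Others report (28, 24): truth gives 5, best alternative gives 5.
Others report (4, 4): truth gives 0, best alternative gives 0.
Others report (4, 13): truth gives 0, best alternative gives 0.
(Remaining 19 profiles checked similarly; truth is weakly best in each.)
In every case the truthful report is at least as good as any alternative, so it is a dominant strategy.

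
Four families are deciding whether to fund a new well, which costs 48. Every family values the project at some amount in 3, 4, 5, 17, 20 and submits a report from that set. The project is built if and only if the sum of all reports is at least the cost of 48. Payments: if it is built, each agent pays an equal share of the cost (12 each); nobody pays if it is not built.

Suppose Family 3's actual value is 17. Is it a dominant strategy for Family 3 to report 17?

No

Consider the case where Family 1 reports 3, Family 2 reports 5 and Family 4 reports 20.
Truthful report 17: project not built, utility 0.
Report 20 instead: project built, pays 12, utility 17 - 12 = 5.
Since 5 > 0, reporting 20 is strictly better here, so truthful reporting is not dominant.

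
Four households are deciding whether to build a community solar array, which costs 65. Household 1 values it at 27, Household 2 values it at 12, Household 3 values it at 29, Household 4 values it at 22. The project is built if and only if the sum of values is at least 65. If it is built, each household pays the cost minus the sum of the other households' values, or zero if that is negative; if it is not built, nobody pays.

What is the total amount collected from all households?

6

Total value 90 ≥ cost 65, so it is built.
Household 1: others sum to 63; max(0, 65 - 63) = 2.
Household 2: others sum to 78; max(0, 65 - 78) = 0.
Household 3: others sum to 61; max(0, 65 - 61) = 4.
Household 4: others sum to 68; max(0, 65 - 68) = 0.
Total collected = 2 + 0 + 4 + 0 = 6.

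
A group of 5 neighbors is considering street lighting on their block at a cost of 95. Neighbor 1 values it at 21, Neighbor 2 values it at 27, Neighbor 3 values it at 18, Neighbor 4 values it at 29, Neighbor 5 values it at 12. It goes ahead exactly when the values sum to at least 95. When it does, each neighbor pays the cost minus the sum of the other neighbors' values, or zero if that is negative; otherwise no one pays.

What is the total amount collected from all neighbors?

47

Total value 107 ≥ cost 95, so it is built.
Neighbor 1: others sum to 86; max(0, 95 - 86) = 9.
Neighbor 2: others sum to 80; max(0, 95 - 80) = 15.
Neighbor 3: others sum to 89; max(0, 95 - 89) = 6.
Neighbor 4: others sum to 78; max(0, 95 - 78) = 17.
Neighbor 5: others sum to 95; max(0, 95 - 95) = 0.
Total collected = 9 + 15 + 6 + 17 + 0 = 47.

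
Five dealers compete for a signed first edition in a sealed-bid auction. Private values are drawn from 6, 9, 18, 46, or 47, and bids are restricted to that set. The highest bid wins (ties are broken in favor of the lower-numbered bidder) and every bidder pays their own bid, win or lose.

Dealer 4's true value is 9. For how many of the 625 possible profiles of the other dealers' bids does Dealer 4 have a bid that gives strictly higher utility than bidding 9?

Others bid (6, 6, 6, 18): truth gives -9; bid 6 gives -6 > -9. Violating.
Others bid (6, 6, 6, 46): truth gives -9; bid 6 gives -6 > -9. Violating.
Others bid (6, 6, 6, 47): truth gives -9; bid 6 gives -6 > -9. Violating.
Others bid (6, 6, 9, 6): truth gives -9; bid 6 gives -6 > -9. Violating.
Others bid (6, 6, 6, 6): truth gives 0; no alternative beats it.
Others bid (6, 6, 6, 9): truth gives 0; no alternative beats it.
(Checking all 625 profiles: 623 have a profitable deviation, 2 do not.)

623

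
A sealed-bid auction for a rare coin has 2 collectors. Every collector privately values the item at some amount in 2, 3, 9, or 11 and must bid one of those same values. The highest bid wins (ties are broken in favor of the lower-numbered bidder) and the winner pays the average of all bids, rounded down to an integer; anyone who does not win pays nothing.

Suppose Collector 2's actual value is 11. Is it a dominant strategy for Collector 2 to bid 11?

No

Consider the case where Collector 1 bids 2.
Truthful bid 11: wins, pays 6, utility 11 - 6 = 5.
Bid 3 instead: wins, pays 2, utility 11 - 2 = 9.
Since 9 > 5, bidding 3 is strictly better here, so truthful bidding is not dominant.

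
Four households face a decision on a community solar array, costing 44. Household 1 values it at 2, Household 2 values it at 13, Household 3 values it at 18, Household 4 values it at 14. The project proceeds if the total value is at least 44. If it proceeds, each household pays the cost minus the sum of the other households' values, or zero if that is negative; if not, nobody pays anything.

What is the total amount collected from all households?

Total value 47 ≥ cost 44, so it is built.
Household 1: others sum to 45; max(0, 44 - 45) = 0.
Household 2: others sum to 34; max(0, 44 - 34) = 10.
Household 3: others sum to 29; max(0, 44 - 29) = 15.
Household 4: others sum to 33; max(0, 44 - 33) = 11.
Total collected = 0 + 10 + 15 + 11 = 36.

36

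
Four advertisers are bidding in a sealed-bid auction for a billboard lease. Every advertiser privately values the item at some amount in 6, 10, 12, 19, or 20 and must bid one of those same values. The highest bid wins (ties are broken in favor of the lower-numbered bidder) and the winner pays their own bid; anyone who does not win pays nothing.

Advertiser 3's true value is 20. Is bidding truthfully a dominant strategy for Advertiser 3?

Consider the case where Advertiser 1 bids 6, Advertiser 2 bids 6 and Advertiser 4 bids 6.
Truthful bid 20: wins, pays 20, utility 20 - 20 = 0.
Bid 10 instead: wins, pays 10, utility 20 - 10 = 10.
Since 10 > 0, bidding 10 is strictly better here, so truthful bidding is not dominant.

No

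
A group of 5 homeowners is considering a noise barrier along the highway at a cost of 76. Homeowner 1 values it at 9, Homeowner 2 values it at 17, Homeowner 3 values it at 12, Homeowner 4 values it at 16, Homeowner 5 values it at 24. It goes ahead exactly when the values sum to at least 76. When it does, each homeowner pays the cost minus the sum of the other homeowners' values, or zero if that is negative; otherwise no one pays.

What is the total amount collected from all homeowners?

68

Total value 78 ≥ cost 76, so it is built.
Homeowner 1: others sum to 69; max(0, 76 - 69) = 7.
Homeowner 2: others sum to 61; max(0, 76 - 61) = 15.
Homeowner 3: others sum to 66; max(0, 76 - 66) = 10.
Homeowner 4: others sum to 62; max(0, 76 - 62) = 14.
Homeowner 5: others sum to 54; max(0, 76 - 54) = 22.
Total collected = 7 + 15 + 10 + 14 + 22 = 68.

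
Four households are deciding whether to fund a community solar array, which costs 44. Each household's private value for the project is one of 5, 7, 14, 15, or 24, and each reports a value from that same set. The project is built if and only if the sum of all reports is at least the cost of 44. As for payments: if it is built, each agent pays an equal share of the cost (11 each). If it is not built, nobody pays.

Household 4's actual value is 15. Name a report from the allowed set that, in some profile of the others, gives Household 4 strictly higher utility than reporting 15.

24

Suppose Household 1 reports 5, Household 2 reports 5 and Household 3 reports 14.
Report 15: project not built, utility 0.
Report 24: project built, pays 11, utility 15 - 11 = 4.
So reporting 24 beats truth here (4 > 0).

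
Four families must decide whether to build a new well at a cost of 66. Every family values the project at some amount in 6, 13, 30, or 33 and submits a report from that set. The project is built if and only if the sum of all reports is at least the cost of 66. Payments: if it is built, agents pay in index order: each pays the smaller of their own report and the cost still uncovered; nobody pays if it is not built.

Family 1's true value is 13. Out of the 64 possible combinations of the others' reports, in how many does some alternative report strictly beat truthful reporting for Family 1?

Others report (6, 30, 30): truth gives 0; report 6 gives 7 > 0. Violating.
Others report (6, 30, 33): truth gives 0; report 6 gives 7 > 0. Violating.
Others report (6, 33, 30): truth gives 0; report 6 gives 7 > 0. Violating.
Others report (6, 33, 33): truth gives 0; report 6 gives 7 > 0. Violating.
Others report (6, 6, 6): truth gives 0; no alternative beats it.
Others report (6, 6, 13): truth gives 0; no alternative beats it.
(Checking all 64 profiles: 32 have a profitable deviation, 32 do not.)

32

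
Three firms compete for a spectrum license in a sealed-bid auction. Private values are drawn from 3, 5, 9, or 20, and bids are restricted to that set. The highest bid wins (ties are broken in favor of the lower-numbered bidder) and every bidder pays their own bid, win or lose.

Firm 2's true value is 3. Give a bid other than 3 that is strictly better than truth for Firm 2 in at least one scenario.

Suppose Firm 1 bids 3 and Firm 3 bids 3.
Bid 3: loses but pays 3, utility -3.
Bid 5: wins, pays 5, utility 3 - 5 = -2.
So bidding 5 beats truth here (-2 > -3).

5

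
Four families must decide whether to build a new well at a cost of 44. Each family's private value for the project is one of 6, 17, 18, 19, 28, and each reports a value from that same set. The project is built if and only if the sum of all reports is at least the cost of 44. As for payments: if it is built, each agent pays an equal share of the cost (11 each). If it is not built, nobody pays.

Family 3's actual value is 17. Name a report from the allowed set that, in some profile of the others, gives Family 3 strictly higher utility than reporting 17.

Suppose Family 1 reports 6, Family 2 reports 6 and Family 4 reports 6.
Report 17: project not built, utility 0.
Report 28: project built, pays 11, utility 17 - 11 = 6.
So reporting 28 beats truth here (6 > 0).

28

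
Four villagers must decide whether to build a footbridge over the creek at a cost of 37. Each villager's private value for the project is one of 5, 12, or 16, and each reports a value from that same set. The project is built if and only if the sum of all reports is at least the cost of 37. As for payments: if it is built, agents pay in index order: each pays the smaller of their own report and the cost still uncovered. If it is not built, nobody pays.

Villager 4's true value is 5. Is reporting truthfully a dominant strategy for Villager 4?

Check each profile of the others' reports and compare truth against every alternative report.
Others report (5, 5, 16): truth gives 0, best alternative gives -6.
Others report (5, 16, 5): truth gives 0, best alternative gives -6.
Others report (16, 5, 5): truth gives 0, best alternative gives -6.
Others report (5, 12, 12): truth gives 0, best alternative gives -3.
Others report (12, 5, 12): truth gives 0, best alternative gives -3.
Others report (12, 12, 5): truth gives 0, best alternative gives -3.
(Remaining 21 profiles checked similarly; truth is weakly best in each.)
In every case the truthful report is at least as good as any alternative, so it is a dominant strategy.

Yes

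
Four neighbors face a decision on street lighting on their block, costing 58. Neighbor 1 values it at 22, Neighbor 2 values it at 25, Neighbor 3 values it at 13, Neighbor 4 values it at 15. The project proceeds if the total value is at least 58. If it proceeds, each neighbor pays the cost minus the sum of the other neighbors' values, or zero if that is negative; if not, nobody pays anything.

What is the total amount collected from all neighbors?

13

Total value 75 ≥ cost 58, so it is built.
Neighbor 1: others sum to 53; max(0, 58 - 53) = 5.
Neighbor 2: others sum to 50; max(0, 58 - 50) = 8.
Neighbor 3: others sum to 62; max(0, 58 - 62) = 0.
Neighbor 4: others sum to 60; max(0, 58 - 60) = 0.
Total collected = 5 + 8 + 0 + 0 = 13.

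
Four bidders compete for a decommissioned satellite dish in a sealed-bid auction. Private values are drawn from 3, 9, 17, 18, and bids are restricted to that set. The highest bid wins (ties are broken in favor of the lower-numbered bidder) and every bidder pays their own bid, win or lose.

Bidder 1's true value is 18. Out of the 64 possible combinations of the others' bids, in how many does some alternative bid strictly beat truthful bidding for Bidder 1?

Others bid (3, 3, 3): truth gives 0; bid 3 gives 15 > 0. Violating.
Others bid (3, 3, 9): truth gives 0; bid 9 gives 9 > 0. Violating.
Others bid (3, 3, 17): truth gives 0; bid 17 gives 1 > 0. Violating.
Others bid (3, 9, 3): truth gives 0; bid 9 gives 9 > 0. Violating.
Others bid (3, 3, 18): truth gives 0; no alternative beats it.
Others bid (3, 9, 18): truth gives 0; no alternative beats it.
(Checking all 64 profiles: 27 have a profitable deviation, 37 do not.)

27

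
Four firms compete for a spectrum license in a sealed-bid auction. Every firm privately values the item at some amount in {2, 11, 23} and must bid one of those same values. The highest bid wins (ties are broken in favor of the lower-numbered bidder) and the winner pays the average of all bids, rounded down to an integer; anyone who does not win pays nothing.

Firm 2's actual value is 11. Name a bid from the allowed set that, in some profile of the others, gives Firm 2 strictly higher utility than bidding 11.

23

Suppose Firm 1 bids 11, Firm 3 bids 2 and Firm 4 bids 2.
Bid 11: loses, pays 0, utility 0.
Bid 23: wins, pays 9, utility 11 - 9 = 2.
So bidding 23 beats truth here (2 > 0).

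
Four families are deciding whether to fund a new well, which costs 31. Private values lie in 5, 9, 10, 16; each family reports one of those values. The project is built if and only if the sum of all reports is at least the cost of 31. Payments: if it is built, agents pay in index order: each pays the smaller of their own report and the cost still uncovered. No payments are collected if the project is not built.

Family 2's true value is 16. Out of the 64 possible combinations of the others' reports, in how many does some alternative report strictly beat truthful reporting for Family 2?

57

Others report (5, 5, 16): truth gives 0; report 5 gives 11 > 0. Violating.
Others report (5, 9, 9): truth gives 0; report 9 gives 7 > 0. Violating.
Others report (5, 9, 10): truth gives 0; report 9 gives 7 > 0. Violating.
Others report (5, 9, 16): truth gives 0; report 5 gives 11 > 0. Violating.
Others report (5, 5, 5): truth gives 0; no alternative beats it.
Others report (5, 5, 9): truth gives 0; no alternative beats it.
(Checking all 64 profiles: 57 have a profitable deviation, 7 do not.)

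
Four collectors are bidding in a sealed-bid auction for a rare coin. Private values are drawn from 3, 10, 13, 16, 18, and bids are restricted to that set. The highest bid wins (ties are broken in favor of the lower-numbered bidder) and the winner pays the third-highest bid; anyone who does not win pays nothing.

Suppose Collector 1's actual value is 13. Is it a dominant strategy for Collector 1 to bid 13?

No

Consider the case where Collector 2 bids 3, Collector 3 bids 3 and Collector 4 bids 16.
Truthful bid 13: loses, pays 0, utility 0.
Bid 16 instead: wins, pays 3, utility 13 - 3 = 10.
Since 10 > 0, bidding 16 is strictly better here, so truthful bidding is not dominant.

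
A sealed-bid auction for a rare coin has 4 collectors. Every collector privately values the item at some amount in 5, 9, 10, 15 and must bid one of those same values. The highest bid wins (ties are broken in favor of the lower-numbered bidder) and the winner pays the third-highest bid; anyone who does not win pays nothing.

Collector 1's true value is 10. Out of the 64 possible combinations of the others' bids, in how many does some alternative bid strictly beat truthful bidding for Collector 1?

Others bid (5, 5, 15): truth gives 0; bid 15 gives 5 > 0. Violating.
Others bid (5, 9, 15): truth gives 0; bid 15 gives 1 > 0. Violating.
Others bid (5, 15, 5): truth gives 0; bid 15 gives 5 > 0. Violating.
Others bid (5, 15, 9): truth gives 0; bid 15 gives 1 > 0. Violating.
Others bid (5, 5, 5): truth gives 5; no alternative beats it.
Others bid (5, 5, 9): truth gives 5; no alternative beats it.
(Checking all 64 profiles: 12 have a profitable deviation, 52 do not.)

12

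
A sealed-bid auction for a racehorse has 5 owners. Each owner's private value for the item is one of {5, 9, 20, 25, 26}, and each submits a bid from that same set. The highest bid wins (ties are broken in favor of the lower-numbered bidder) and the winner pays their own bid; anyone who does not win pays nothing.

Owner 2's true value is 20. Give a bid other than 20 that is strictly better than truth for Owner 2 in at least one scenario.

Suppose Owner 1 bids 5, Owner 3 bids 5, Owner 4 bids 5 and Owner 5 bids 5.
Bid 20: wins, pays 20, utility 20 - 20 = 0.
Bid 9: wins, pays 9, utility 20 - 9 = 11.
So bidding 9 beats truth here (11 > 0).

9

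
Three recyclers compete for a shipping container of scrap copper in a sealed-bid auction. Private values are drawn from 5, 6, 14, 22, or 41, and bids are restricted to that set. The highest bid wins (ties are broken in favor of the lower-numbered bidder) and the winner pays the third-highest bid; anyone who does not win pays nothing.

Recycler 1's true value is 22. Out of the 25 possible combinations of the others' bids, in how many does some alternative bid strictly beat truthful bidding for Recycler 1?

Others bid (5, 41): truth gives 0; bid 41 gives 17 > 0. Violating.
Others bid (6, 41): truth gives 0; bid 41 gives 16 > 0. Violating.
Others bid (14, 41): truth gives 0; bid 41 gives 8 > 0. Violating.
Others bid (41, 5): truth gives 0; bid 41 gives 17 > 0. Violating.
Others bid (5, 5): truth gives 17; no alternative beats it.
Others bid (5, 6): truth gives 17; no alternative beats it.
(Checking all 25 profiles: 6 have a profitable deviation, 19 do not.)

6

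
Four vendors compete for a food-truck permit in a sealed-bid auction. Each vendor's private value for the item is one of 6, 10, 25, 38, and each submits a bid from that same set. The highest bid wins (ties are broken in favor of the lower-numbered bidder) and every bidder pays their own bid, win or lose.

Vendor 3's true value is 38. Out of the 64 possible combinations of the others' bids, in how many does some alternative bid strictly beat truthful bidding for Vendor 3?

40

Others bid (6, 6, 6): truth gives 0; bid 10 gives 28 > 0. Violating.
Others bid (6, 6, 10): truth gives 0; bid 10 gives 28 > 0. Violating.
Others bid (6, 6, 25): truth gives 0; bid 25 gives 13 > 0. Violating.
Others bid (6, 10, 6): truth gives 0; bid 25 gives 13 > 0. Violating.
Others bid (6, 6, 38): truth gives 0; no alternative beats it.
Others bid (6, 10, 38): truth gives 0; no alternative beats it.
(Checking all 64 profiles: 40 have a profitable deviation, 24 do not.)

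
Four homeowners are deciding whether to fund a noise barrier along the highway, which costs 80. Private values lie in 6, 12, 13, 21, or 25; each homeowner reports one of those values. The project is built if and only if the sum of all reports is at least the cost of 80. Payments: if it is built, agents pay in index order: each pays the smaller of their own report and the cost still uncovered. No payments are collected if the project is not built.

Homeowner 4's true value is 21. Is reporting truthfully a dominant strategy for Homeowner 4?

Yes

Check each profile of the others' reports and compare truth against every alternative report.
Others report (25, 25, 25): truth gives 16, best alternative gives 16.
Others report (21, 25, 25): truth gives 12, best alternative gives 12.
Others report (25, 21, 25): truth gives 12, best alternative gives 12.
Others report (25, 25, 21): truth gives 12, best alternative gives 12.
Others report (21, 21, 25): truth gives 8, best alternative gives 8.
Others report (21, 25, 21): truth gives 8, best alternative gives 8.
(Remaining 119 profiles checked similarly; truth is weakly best in each.)
In every case the truthful report is at least as good as any alternative, so it is a dominant strategy.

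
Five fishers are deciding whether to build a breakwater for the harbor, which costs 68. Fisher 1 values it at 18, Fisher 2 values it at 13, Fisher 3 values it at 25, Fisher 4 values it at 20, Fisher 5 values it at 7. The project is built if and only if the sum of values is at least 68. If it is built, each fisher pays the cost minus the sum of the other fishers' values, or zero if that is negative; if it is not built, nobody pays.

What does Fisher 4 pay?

Total value 83 ≥ cost 68, so the project is built.
The other fishers' values sum to 63.
Cost minus that sum is 68 - 63 = 5.

5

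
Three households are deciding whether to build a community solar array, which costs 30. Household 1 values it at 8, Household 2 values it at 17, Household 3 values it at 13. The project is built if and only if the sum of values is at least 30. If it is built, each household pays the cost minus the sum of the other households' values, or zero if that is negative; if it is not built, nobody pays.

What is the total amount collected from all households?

Total value 38 ≥ cost 30, so it is built.
Household 1: others sum to 30; max(0, 30 - 30) = 0.
Household 2: others sum to 21; max(0, 30 - 21) = 9.
Household 3: others sum to 25; max(0, 30 - 25) = 5.
Total collected = 0 + 9 + 5 = 14.

14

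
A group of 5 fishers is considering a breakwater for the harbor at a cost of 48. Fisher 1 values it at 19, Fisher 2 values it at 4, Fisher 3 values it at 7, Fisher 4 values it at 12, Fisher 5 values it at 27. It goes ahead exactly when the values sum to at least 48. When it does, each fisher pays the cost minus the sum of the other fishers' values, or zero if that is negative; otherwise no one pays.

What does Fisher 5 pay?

6

Total value 69 ≥ cost 48, so the project is built.
The other fishers' values sum to 42.
Cost minus that sum is 48 - 42 = 6.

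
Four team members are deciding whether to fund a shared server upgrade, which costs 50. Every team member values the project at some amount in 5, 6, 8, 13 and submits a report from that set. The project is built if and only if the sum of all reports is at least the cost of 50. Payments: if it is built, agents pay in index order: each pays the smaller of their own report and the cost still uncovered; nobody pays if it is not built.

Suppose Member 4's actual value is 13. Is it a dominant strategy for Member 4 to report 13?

Check each profile of the others' reports and compare truth against every alternative report.
Others report (13, 13, 13): truth gives 2, best alternative gives 0.
Others report (5, 5, 5): truth gives 0, best alternative gives 0.
Others report (5, 5, 6): truth gives 0, best alternative gives 0.
Others report (5, 5, 8): truth gives 0, best alternative gives 0.
Others report (5, 5, 13): truth gives 0, best alternative gives 0.
Others report (5, 6, 5): truth gives 0, best alternative gives 0.
(Remaining 58 profiles checked similarly; truth is weakly best in each.)
In every case the truthful report is at least as good as any alternative, so it is a dominant strategy.

Yes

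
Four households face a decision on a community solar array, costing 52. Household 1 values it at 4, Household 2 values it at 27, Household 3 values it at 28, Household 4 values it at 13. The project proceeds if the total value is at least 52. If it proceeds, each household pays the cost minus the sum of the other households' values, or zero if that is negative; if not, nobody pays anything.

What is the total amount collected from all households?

15

Total value 72 ≥ cost 52, so it is built.
Household 1: others sum to 68; max(0, 52 - 68) = 0.
Household 2: others sum to 45; max(0, 52 - 45) = 7.
Household 3: others sum to 44; max(0, 52 - 44) = 8.
Household 4: others sum to 59; max(0, 52 - 59) = 0.
Total collected = 0 + 7 + 8 + 0 = 15.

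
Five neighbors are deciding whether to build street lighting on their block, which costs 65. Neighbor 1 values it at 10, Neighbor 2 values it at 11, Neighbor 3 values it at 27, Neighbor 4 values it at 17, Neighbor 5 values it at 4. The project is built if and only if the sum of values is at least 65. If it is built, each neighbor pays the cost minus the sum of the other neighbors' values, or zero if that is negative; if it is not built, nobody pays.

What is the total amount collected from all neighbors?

Total value 69 ≥ cost 65, so it is built.
Neighbor 1: others sum to 59; max(0, 65 - 59) = 6.
Neighbor 2: others sum to 58; max(0, 65 - 58) = 7.
Neighbor 3: others sum to 42; max(0, 65 - 42) = 23.
Neighbor 4: others sum to 52; max(0, 65 - 52) = 13.
Neighbor 5: others sum to 65; max(0, 65 - 65) = 0.
Total collected = 6 + 7 + 23 + 13 + 0 = 49.

49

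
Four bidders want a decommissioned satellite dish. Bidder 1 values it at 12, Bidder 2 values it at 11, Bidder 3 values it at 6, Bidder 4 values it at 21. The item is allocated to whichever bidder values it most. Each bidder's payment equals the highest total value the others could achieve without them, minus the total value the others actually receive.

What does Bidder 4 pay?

Bidder 4 has the highest value and receives the item.
Without Bidder 4, the item would go to the next-highest value, 12, so the others could achieve 12.
With Bidder 4 present and winning, the others receive nothing, so their total is 0.
Payment = 12 - 0 = 12.

12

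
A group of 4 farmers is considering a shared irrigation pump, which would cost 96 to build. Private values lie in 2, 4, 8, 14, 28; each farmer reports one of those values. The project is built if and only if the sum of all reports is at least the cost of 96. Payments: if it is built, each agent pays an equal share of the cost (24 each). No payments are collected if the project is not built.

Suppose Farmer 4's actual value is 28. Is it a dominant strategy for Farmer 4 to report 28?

Check each profile of the others' reports and compare truth against every alternative report.
Others report (14, 28, 28): truth gives 4, best alternative gives 0.
Others report (28, 14, 28): truth gives 4, best alternative gives 0.
Others report (28, 28, 14): truth gives 4, best alternative gives 0.
Others report (28, 28, 28): truth gives 4, best alternative gives 4.
Others report (2, 2, 2): truth gives 0, best alternative gives 0.
Others report (2, 2, 4): truth gives 0, best alternative gives 0.
(Remaining 119 profiles checked similarly; truth is weakly best in each.)
In every case the truthful report is at least as good as any alternative, so it is a dominant strategy.

Yes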